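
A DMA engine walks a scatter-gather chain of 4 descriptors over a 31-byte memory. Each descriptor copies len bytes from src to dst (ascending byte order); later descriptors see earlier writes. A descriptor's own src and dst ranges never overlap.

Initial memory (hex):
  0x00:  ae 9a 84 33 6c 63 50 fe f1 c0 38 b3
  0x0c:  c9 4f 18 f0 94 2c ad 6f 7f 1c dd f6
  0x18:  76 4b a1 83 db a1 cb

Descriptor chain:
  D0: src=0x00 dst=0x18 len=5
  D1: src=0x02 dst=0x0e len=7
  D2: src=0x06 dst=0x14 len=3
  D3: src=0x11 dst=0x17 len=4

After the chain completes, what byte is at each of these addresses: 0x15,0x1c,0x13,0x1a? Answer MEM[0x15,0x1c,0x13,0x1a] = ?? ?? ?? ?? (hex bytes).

MEM[0x15,0x1c,0x13,0x1a] = fe 6c fe 50

#0 dst[0x18+5] := {0xae,0x9a,0x84,0x33,0x6c}
#1 dst[0x0e+7] := {0x84,0x33,0x6c,0x63,0x50,0xfe,0xf1}
#2 dst[0x14+3] := {0x50,0xfe,0xf1}
#3 dst[0x17+4] := {0x63,0x50,0xfe,0x50}
query mem[0x15]=0xfe, mem[0x1c]=0x6c, mem[0x13]=0xfe, mem[0x1a]=0x50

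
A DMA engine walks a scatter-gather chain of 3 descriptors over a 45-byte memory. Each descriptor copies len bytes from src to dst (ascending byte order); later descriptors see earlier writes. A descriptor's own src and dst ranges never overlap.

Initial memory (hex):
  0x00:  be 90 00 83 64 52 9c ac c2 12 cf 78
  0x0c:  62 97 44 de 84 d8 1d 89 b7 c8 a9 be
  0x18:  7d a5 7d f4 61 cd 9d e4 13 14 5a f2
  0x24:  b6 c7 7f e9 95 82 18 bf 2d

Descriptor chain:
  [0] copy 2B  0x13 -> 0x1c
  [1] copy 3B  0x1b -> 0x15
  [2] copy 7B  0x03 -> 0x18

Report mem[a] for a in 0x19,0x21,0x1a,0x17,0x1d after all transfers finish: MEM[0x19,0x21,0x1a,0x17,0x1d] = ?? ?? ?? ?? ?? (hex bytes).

D0: mem[0x1c..0x1d] <- [89 b7]
D1: mem[0x15..0x17] <- [f4 89 b7]
D2: mem[0x18..0x1e] <- [83 64 52 9c ac c2 12]
query mem[0x19]=0x64, mem[0x21]=0x14, mem[0x1a]=0x52, mem[0x17]=0xb7, mem[0x1d]=0xc2

MEM[0x19,0x21,0x1a,0x17,0x1d] = 64 14 52 b7 c2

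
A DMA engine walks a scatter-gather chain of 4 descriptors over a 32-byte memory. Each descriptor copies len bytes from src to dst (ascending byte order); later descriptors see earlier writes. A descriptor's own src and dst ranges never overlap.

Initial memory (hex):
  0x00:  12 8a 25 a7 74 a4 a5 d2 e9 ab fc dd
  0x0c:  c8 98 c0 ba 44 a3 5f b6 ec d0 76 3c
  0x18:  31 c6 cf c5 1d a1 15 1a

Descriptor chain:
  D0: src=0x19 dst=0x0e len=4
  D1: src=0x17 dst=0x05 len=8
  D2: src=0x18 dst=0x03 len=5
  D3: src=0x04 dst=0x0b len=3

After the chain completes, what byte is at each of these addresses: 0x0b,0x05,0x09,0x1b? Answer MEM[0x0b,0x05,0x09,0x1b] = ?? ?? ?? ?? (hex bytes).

MEM[0x0b,0x05,0x09,0x1b] = c6 cf c5 c5

D0: mem[0x0e..0x11] <- [c6 cf c5 1d]
D1: mem[0x05..0x0c] <- [3c 31 c6 cf c5 1d a1 15]
D2: mem[0x03..0x07] <- [31 c6 cf c5 1d]
D3: mem[0x0b..0x0d] <- [c6 cf c5]
query mem[0x0b]=0xc6, mem[0x05]=0xcf, mem[0x09]=0xc5, mem[0x1b]=0xc5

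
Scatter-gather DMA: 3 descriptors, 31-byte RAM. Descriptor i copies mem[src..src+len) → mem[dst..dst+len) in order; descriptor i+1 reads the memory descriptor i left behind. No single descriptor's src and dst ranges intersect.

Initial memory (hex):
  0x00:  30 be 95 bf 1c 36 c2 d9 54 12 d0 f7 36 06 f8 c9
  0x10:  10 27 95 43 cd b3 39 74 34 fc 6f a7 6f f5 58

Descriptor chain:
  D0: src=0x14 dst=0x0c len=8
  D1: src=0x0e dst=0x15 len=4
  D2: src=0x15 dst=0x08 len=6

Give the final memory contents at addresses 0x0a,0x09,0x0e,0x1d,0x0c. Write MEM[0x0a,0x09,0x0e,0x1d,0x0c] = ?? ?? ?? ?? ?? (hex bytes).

MEM[0x0a,0x09,0x0e,0x1d,0x0c] = 34 74 39 f5 fc

D0: mem[0x0c..0x13] <- [cd b3 39 74 34 fc 6f a7]
D1: mem[0x15..0x18] <- [39 74 34 fc]
D2: mem[0x08..0x0d] <- [39 74 34 fc fc 6f]
query mem[0x0a]=0x34, mem[0x09]=0x74, mem[0x0e]=0x39, mem[0x1d]=0xf5, mem[0x0c]=0xfc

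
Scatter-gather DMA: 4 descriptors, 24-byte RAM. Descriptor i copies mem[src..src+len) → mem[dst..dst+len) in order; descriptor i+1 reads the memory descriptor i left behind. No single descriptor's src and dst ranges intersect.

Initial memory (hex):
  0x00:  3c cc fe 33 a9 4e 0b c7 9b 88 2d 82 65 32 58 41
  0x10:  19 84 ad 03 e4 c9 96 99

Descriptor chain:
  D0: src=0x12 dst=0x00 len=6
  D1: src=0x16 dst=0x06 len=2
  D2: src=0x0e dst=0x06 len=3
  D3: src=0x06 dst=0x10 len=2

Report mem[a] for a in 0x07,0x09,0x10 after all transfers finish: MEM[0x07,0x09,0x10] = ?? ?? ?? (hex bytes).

MEM[0x07,0x09,0x10] = 41 88 58

  after D0: wrote 6B at 0x00 = ad03e4c99699
  after D1: wrote 2B at 0x06 = 9699
  after D2: wrote 3B at 0x06 = 584119
  after D3: wrote 2B at 0x10 = 5841
query mem[0x07]=0x41, mem[0x09]=0x88, mem[0x10]=0x58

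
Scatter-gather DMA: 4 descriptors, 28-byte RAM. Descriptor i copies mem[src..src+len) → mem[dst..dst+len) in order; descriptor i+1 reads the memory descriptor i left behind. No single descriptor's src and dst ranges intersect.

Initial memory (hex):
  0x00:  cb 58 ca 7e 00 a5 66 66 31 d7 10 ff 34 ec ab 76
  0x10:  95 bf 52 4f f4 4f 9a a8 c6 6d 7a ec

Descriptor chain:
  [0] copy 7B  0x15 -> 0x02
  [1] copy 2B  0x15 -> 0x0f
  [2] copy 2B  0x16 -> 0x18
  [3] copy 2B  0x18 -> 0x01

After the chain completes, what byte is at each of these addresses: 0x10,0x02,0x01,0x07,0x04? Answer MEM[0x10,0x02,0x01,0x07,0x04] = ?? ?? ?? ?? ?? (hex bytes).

MEM[0x10,0x02,0x01,0x07,0x04] = 9a a8 9a 7a a8

D0: mem[0x02..0x08] <- [4f 9a a8 c6 6d 7a ec]
D1: mem[0x0f..0x10] <- [4f 9a]
D2: mem[0x18..0x19] <- [9a a8]
D3: mem[0x01..0x02] <- [9a a8]
query mem[0x10]=0x9a, mem[0x02]=0xa8, mem[0x01]=0x9a, mem[0x07]=0x7a, mem[0x04]=0xa8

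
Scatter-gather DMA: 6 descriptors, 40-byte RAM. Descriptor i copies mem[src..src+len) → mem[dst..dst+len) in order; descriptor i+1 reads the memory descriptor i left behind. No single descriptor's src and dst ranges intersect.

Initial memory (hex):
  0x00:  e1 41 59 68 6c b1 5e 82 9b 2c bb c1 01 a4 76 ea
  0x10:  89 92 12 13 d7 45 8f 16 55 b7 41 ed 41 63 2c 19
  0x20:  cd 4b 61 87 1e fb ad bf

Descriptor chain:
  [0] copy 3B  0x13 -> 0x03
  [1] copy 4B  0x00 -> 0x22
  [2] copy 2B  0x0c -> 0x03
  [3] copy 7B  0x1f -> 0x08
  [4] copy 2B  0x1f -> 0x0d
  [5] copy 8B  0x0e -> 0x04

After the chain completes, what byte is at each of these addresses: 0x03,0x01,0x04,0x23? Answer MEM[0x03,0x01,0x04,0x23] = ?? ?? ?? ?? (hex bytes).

D0: mem[0x03..0x05] <- [13 d7 45]
D1: mem[0x22..0x25] <- [e1 41 59 13]
D2: mem[0x03..0x04] <- [01 a4]
D3: mem[0x08..0x0e] <- [19 cd 4b e1 41 59 13]
D4: mem[0x0d..0x0e] <- [19 cd]
D5: mem[0x04..0x0b] <- [cd ea 89 92 12 13 d7 45]
query mem[0x03]=0x01, mem[0x01]=0x41, mem[0x04]=0xcd, mem[0x23]=0x41

MEM[0x03,0x01,0x04,0x23] = 01 41 cd 41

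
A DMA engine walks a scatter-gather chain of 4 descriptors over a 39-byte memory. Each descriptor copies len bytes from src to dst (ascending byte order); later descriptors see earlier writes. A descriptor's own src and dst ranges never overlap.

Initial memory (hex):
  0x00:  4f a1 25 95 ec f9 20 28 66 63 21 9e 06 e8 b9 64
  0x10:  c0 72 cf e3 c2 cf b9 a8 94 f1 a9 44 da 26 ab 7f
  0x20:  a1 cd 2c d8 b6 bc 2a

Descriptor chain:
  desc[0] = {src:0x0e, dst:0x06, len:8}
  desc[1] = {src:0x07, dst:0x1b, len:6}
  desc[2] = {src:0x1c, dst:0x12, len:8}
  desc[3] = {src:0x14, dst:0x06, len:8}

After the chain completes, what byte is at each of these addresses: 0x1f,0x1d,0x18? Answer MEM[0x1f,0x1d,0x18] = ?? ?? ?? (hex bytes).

MEM[0x1f,0x1d,0x18] = e3 72 2c

[0] 0x0e->0x06 len=8 : b9 64 c0 72 cf e3 c2 cf
[1] 0x07->0x1b len=6 : 64 c0 72 cf e3 c2
[2] 0x1c->0x12 len=8 : c0 72 cf e3 c2 cd 2c d8
[3] 0x14->0x06 len=8 : cf e3 c2 cd 2c d8 a9 64
query mem[0x1f]=0xe3, mem[0x1d]=0x72, mem[0x18]=0x2c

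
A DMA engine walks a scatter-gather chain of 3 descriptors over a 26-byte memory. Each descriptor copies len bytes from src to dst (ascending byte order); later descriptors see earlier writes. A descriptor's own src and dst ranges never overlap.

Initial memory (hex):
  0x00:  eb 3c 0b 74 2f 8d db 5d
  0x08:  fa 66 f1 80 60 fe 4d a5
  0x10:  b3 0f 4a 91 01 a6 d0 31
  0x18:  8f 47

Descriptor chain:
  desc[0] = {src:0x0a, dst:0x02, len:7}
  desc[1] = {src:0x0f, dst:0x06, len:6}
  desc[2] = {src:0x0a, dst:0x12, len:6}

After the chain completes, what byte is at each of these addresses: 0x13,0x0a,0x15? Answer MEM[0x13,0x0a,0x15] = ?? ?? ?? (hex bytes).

MEM[0x13,0x0a,0x15] = 01 91 fe

[0] 0x0a->0x02 len=7 : f1 80 60 fe 4d a5 b3
[1] 0x0f->0x06 len=6 : a5 b3 0f 4a 91 01
[2] 0x0a->0x12 len=6 : 91 01 60 fe 4d a5
query mem[0x13]=0x01, mem[0x0a]=0x91, mem[0x15]=0xfe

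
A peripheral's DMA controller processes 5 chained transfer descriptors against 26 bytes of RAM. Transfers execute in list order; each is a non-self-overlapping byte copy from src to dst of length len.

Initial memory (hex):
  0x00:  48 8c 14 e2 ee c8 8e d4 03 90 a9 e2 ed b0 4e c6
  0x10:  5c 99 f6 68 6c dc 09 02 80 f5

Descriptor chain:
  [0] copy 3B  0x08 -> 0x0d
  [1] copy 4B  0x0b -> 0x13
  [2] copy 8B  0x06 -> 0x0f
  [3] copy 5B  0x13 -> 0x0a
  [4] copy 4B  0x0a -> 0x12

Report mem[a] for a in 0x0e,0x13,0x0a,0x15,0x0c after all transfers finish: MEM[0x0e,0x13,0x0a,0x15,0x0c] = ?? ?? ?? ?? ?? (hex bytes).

MEM[0x0e,0x13,0x0a,0x15,0x0c] = 02 e2 a9 03 ed

D0: mem[0x0d..0x0f] <- [03 90 a9]
D1: mem[0x13..0x16] <- [e2 ed 03 90]
D2: mem[0x0f..0x16] <- [8e d4 03 90 a9 e2 ed 03]
D3: mem[0x0a..0x0e] <- [a9 e2 ed 03 02]
D4: mem[0x12..0x15] <- [a9 e2 ed 03]
query mem[0x0e]=0x02, mem[0x13]=0xe2, mem[0x0a]=0xa9, mem[0x15]=0x03, mem[0x0c]=0xed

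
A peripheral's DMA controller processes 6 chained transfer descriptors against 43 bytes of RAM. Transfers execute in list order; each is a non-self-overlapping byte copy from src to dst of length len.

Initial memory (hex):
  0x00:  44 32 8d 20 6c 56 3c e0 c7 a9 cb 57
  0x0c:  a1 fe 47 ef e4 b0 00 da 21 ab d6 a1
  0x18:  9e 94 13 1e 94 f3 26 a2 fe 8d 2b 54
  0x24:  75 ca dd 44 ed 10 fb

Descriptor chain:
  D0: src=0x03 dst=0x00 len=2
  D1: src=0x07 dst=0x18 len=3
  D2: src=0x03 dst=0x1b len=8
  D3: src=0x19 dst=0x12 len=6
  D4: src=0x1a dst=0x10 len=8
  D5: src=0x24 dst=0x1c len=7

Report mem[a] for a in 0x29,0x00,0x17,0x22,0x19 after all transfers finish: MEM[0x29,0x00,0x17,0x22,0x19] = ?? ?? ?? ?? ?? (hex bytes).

[0] 0x03->0x00 len=2 : 20 6c
[1] 0x07->0x18 len=3 : e0 c7 a9
[2] 0x03->0x1b len=8 : 20 6c 56 3c e0 c7 a9 cb
[3] 0x19->0x12 len=6 : c7 a9 20 6c 56 3c
[4] 0x1a->0x10 len=8 : a9 20 6c 56 3c e0 c7 a9
[5] 0x24->0x1c len=7 : 75 ca dd 44 ed 10 fb
query mem[0x29]=0x10, mem[0x00]=0x20, mem[0x17]=0xa9, mem[0x22]=0xfb, mem[0x19]=0xc7

MEM[0x29,0x00,0x17,0x22,0x19] = 10 20 a9 fb c7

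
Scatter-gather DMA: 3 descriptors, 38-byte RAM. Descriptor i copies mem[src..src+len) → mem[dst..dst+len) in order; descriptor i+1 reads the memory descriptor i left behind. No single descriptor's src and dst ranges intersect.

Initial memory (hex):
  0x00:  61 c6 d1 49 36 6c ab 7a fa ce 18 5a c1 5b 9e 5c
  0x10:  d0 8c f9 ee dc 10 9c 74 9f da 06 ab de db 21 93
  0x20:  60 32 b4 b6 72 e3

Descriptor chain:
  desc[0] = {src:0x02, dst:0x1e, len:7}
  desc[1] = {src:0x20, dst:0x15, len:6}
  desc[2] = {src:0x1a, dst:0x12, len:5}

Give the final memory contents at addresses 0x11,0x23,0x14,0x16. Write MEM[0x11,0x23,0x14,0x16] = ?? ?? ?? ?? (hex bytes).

MEM[0x11,0x23,0x14,0x16] = 8c 7a de d1

[0] 0x02->0x1e len=7 : d1 49 36 6c ab 7a fa
[1] 0x20->0x15 len=6 : 36 6c ab 7a fa e3
[2] 0x1a->0x12 len=5 : e3 ab de db d1
query mem[0x11]=0x8c, mem[0x23]=0x7a, mem[0x14]=0xde, mem[0x16]=0xd1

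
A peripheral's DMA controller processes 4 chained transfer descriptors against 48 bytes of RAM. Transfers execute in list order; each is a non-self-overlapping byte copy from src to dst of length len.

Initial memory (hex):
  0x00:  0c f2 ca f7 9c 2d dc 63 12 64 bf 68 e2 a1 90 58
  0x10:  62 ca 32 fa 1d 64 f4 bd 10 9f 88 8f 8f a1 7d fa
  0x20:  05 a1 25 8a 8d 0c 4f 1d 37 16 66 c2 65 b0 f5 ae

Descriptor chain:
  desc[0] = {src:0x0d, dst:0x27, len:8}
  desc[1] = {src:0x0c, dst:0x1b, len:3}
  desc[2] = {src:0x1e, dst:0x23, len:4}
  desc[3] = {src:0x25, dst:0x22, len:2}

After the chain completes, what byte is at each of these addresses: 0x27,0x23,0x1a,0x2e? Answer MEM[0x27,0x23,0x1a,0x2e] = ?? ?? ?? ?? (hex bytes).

MEM[0x27,0x23,0x1a,0x2e] = a1 a1 88 1d

[0] 0x0d->0x27 len=8 : a1 90 58 62 ca 32 fa 1d
[1] 0x0c->0x1b len=3 : e2 a1 90
[2] 0x1e->0x23 len=4 : 7d fa 05 a1
[3] 0x25->0x22 len=2 : 05 a1
query mem[0x27]=0xa1, mem[0x23]=0xa1, mem[0x1a]=0x88, mem[0x2e]=0x1d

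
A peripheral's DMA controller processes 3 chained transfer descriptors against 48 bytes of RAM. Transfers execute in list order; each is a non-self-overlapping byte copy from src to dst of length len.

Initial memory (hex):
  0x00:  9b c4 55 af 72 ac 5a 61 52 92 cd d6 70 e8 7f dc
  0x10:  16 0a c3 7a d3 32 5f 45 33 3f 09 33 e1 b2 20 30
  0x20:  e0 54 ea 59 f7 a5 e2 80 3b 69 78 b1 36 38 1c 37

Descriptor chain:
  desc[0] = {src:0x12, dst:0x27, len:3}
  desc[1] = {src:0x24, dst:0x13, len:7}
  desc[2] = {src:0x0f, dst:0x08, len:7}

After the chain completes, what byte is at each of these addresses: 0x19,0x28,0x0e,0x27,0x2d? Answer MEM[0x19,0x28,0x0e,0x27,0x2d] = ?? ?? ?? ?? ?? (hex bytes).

D0: mem[0x27..0x29] <- [c3 7a d3]
D1: mem[0x13..0x19] <- [f7 a5 e2 c3 7a d3 78]
D2: mem[0x08..0x0e] <- [dc 16 0a c3 f7 a5 e2]
query mem[0x19]=0x78, mem[0x28]=0x7a, mem[0x0e]=0xe2, mem[0x27]=0xc3, mem[0x2d]=0x38

MEM[0x19,0x28,0x0e,0x27,0x2d] = 78 7a e2 c3 38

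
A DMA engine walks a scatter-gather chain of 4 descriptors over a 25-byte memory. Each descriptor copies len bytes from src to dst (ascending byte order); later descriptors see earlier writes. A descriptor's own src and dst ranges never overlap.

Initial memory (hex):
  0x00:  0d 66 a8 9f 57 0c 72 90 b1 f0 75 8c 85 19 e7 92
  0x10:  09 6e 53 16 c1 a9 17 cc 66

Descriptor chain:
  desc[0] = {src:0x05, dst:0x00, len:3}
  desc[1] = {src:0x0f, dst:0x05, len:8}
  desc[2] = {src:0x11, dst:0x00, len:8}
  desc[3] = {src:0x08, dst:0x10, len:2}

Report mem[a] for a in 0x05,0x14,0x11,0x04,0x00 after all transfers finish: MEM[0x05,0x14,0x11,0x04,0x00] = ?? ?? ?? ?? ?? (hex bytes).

[0] 0x05->0x00 len=3 : 0c 72 90
[1] 0x0f->0x05 len=8 : 92 09 6e 53 16 c1 a9 17
[2] 0x11->0x00 len=8 : 6e 53 16 c1 a9 17 cc 66
[3] 0x08->0x10 len=2 : 53 16
query mem[0x05]=0x17, mem[0x14]=0xc1, mem[0x11]=0x16, mem[0x04]=0xa9, mem[0x00]=0x6e

MEM[0x05,0x14,0x11,0x04,0x00] = 17 c1 16 a9 6e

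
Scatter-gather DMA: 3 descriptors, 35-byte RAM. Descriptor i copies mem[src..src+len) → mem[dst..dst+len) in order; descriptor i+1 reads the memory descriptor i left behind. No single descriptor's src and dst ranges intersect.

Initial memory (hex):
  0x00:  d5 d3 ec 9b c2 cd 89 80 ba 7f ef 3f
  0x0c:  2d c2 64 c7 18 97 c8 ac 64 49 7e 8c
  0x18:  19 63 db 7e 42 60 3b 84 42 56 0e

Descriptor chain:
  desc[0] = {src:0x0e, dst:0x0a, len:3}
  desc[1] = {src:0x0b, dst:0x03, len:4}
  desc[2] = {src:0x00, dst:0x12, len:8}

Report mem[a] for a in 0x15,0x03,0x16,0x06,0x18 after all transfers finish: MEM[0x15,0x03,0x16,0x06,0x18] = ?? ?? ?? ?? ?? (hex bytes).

D0: mem[0x0a..0x0c] <- [64 c7 18]
D1: mem[0x03..0x06] <- [c7 18 c2 64]
D2: mem[0x12..0x19] <- [d5 d3 ec c7 18 c2 64 80]
query mem[0x15]=0xc7, mem[0x03]=0xc7, mem[0x16]=0x18, mem[0x06]=0x64, mem[0x18]=0x64

MEM[0x15,0x03,0x16,0x06,0x18] = c7 c7 18 64 64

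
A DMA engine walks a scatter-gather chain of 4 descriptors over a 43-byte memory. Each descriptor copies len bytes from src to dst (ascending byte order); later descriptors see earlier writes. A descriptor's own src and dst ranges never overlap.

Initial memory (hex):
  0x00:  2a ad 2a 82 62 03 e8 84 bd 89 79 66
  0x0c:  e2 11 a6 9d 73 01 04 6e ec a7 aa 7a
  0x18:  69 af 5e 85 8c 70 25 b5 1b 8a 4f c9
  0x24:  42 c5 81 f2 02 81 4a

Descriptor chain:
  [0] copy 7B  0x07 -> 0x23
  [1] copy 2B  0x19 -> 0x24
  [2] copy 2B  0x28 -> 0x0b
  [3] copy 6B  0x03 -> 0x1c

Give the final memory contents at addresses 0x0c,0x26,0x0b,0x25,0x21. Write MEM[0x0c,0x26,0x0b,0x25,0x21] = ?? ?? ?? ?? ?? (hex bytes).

MEM[0x0c,0x26,0x0b,0x25,0x21] = 11 79 e2 5e bd

  after D0: wrote 7B at 0x23 = 84bd897966e211
  after D1: wrote 2B at 0x24 = af5e
  after D2: wrote 2B at 0x0b = e211
  after D3: wrote 6B at 0x1c = 826203e884bd
query mem[0x0c]=0x11, mem[0x26]=0x79, mem[0x0b]=0xe2, mem[0x25]=0x5e, mem[0x21]=0xbd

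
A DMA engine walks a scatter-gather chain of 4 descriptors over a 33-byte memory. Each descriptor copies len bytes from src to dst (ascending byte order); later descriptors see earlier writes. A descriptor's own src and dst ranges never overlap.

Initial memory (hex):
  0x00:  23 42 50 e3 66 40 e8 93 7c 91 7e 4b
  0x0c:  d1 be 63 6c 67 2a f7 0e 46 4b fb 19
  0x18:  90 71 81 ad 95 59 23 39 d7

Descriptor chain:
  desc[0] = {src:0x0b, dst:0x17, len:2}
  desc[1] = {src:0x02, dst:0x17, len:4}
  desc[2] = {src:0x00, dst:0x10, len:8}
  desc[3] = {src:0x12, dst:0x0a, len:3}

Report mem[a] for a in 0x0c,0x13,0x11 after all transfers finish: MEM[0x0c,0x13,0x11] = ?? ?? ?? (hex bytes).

[0] 0x0b->0x17 len=2 : 4b d1
[1] 0x02->0x17 len=4 : 50 e3 66 40
[2] 0x00->0x10 len=8 : 23 42 50 e3 66 40 e8 93
[3] 0x12->0x0a len=3 : 50 e3 66
query mem[0x0c]=0x66, mem[0x13]=0xe3, mem[0x11]=0x42

MEM[0x0c,0x13,0x11] = 66 e3 42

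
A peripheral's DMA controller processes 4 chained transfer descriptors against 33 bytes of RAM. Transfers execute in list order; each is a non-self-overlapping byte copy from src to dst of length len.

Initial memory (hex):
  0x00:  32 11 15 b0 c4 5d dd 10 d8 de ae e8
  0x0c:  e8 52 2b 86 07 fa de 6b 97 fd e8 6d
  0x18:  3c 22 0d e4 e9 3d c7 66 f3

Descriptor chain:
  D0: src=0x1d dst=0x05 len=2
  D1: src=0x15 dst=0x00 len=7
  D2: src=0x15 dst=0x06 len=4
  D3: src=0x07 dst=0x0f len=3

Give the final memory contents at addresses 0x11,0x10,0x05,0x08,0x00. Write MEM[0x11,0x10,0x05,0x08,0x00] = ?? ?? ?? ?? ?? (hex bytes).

MEM[0x11,0x10,0x05,0x08,0x00] = 3c 6d 0d 6d fd

  after D0: wrote 2B at 0x05 = 3dc7
  after D1: wrote 7B at 0x00 = fde86d3c220de4
  after D2: wrote 4B at 0x06 = fde86d3c
  after D3: wrote 3B at 0x0f = e86d3c
query mem[0x11]=0x3c, mem[0x10]=0x6d, mem[0x05]=0x0d, mem[0x08]=0x6d, mem[0x00]=0xfd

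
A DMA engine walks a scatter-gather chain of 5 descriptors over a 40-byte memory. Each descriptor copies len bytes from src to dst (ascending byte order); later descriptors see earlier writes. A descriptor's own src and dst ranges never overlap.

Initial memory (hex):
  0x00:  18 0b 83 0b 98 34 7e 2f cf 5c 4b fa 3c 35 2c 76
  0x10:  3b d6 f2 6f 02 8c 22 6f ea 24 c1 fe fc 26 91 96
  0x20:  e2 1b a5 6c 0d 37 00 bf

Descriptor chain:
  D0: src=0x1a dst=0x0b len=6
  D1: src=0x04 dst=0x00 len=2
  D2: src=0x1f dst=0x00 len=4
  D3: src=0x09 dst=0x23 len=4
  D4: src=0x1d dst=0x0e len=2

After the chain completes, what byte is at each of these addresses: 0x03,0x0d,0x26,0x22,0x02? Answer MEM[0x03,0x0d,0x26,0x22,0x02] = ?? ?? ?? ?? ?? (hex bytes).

MEM[0x03,0x0d,0x26,0x22,0x02] = a5 fc fe a5 1b

#0 dst[0x0b+6] := {0xc1,0xfe,0xfc,0x26,0x91,0x96}
#1 dst[0x00+2] := {0x98,0x34}
#2 dst[0x00+4] := {0x96,0xe2,0x1b,0xa5}
#3 dst[0x23+4] := {0x5c,0x4b,0xc1,0xfe}
#4 dst[0x0e+2] := {0x26,0x91}
query mem[0x03]=0xa5, mem[0x0d]=0xfc, mem[0x26]=0xfe, mem[0x22]=0xa5, mem[0x02]=0x1b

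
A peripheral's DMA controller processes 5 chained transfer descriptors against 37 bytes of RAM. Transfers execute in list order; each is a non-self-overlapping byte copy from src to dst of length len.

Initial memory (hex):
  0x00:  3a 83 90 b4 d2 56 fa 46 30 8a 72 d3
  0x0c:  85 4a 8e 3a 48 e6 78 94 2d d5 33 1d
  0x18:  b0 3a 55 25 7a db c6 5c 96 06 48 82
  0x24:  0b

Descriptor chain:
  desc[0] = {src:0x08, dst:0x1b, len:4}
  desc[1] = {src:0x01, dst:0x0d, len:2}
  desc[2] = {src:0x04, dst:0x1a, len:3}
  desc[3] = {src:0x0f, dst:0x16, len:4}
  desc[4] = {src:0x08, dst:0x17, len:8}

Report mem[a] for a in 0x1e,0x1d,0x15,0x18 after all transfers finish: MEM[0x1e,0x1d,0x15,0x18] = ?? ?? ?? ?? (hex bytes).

MEM[0x1e,0x1d,0x15,0x18] = 3a 90 d5 8a

[0] 0x08->0x1b len=4 : 30 8a 72 d3
[1] 0x01->0x0d len=2 : 83 90
[2] 0x04->0x1a len=3 : d2 56 fa
[3] 0x0f->0x16 len=4 : 3a 48 e6 78
[4] 0x08->0x17 len=8 : 30 8a 72 d3 85 83 90 3a
query mem[0x1e]=0x3a, mem[0x1d]=0x90, mem[0x15]=0xd5, mem[0x18]=0x8a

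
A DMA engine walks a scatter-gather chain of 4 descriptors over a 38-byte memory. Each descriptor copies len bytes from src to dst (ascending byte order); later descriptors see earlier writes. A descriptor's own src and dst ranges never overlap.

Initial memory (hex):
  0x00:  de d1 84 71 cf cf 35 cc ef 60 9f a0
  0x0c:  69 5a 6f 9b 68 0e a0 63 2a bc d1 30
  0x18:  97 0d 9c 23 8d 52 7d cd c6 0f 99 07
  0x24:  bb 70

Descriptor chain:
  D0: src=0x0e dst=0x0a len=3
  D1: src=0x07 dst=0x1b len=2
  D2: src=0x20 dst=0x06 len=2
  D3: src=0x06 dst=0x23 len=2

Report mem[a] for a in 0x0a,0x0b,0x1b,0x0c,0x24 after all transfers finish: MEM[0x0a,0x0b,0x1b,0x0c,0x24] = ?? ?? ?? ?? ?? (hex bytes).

[0] 0x0e->0x0a len=3 : 6f 9b 68
[1] 0x07->0x1b len=2 : cc ef
[2] 0x20->0x06 len=2 : c6 0f
[3] 0x06->0x23 len=2 : c6 0f
query mem[0x0a]=0x6f, mem[0x0b]=0x9b, mem[0x1b]=0xcc, mem[0x0c]=0x68, mem[0x24]=0x0f

MEM[0x0a,0x0b,0x1b,0x0c,0x24] = 6f 9b cc 68 0f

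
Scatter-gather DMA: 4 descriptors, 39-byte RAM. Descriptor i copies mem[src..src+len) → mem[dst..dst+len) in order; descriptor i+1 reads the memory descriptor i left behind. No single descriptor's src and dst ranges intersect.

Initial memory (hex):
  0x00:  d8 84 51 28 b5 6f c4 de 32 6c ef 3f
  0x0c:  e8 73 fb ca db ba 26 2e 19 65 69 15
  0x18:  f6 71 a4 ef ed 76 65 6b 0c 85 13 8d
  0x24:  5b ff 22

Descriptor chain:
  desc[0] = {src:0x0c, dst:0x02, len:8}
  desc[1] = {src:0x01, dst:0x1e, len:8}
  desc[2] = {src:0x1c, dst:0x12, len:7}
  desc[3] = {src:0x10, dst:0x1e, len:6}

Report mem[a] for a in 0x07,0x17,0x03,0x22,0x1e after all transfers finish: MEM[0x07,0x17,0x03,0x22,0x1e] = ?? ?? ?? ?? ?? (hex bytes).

MEM[0x07,0x17,0x03,0x22,0x1e] = ba fb 73 84 db

#0 dst[0x02+8] := {0xe8,0x73,0xfb,0xca,0xdb,0xba,0x26,0x2e}
#1 dst[0x1e+8] := {0x84,0xe8,0x73,0xfb,0xca,0xdb,0xba,0x26}
#2 dst[0x12+7] := {0xed,0x76,0x84,0xe8,0x73,0xfb,0xca}
#3 dst[0x1e+6] := {0xdb,0xba,0xed,0x76,0x84,0xe8}
query mem[0x07]=0xba, mem[0x17]=0xfb, mem[0x03]=0x73, mem[0x22]=0x84, mem[0x1e]=0xdb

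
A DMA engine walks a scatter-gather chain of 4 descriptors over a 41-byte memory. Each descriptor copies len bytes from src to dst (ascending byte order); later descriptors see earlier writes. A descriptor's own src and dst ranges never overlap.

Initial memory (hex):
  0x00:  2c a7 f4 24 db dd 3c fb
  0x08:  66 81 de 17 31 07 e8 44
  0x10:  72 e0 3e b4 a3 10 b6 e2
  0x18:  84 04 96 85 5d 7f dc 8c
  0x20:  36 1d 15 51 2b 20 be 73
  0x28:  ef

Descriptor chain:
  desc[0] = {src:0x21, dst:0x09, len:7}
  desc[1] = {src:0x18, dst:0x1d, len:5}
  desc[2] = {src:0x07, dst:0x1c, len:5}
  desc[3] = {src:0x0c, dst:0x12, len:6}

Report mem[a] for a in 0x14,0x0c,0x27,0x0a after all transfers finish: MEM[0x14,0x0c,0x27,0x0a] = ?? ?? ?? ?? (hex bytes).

MEM[0x14,0x0c,0x27,0x0a] = be 2b 73 15

#0 dst[0x09+7] := {0x1d,0x15,0x51,0x2b,0x20,0xbe,0x73}
#1 dst[0x1d+5] := {0x84,0x04,0x96,0x85,0x5d}
#2 dst[0x1c+5] := {0xfb,0x66,0x1d,0x15,0x51}
#3 dst[0x12+6] := {0x2b,0x20,0xbe,0x73,0x72,0xe0}
query mem[0x14]=0xbe, mem[0x0c]=0x2b, mem[0x27]=0x73, mem[0x0a]=0x15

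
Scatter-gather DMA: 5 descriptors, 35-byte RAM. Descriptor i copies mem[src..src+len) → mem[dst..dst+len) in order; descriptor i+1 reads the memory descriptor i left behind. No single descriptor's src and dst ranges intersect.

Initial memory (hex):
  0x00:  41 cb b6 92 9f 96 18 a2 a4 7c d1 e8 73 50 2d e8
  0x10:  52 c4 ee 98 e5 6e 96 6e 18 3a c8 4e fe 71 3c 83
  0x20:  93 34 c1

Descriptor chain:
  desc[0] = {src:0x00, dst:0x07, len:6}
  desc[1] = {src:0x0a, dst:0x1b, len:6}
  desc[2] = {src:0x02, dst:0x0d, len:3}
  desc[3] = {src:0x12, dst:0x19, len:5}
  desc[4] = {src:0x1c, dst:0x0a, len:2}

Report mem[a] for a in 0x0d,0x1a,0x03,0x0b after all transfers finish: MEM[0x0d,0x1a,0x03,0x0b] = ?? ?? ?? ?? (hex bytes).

[0] 0x00->0x07 len=6 : 41 cb b6 92 9f 96
[1] 0x0a->0x1b len=6 : 92 9f 96 50 2d e8
[2] 0x02->0x0d len=3 : b6 92 9f
[3] 0x12->0x19 len=5 : ee 98 e5 6e 96
[4] 0x1c->0x0a len=2 : 6e 96
query mem[0x0d]=0xb6, mem[0x1a]=0x98, mem[0x03]=0x92, mem[0x0b]=0x96

MEM[0x0d,0x1a,0x03,0x0b] = b6 98 92 96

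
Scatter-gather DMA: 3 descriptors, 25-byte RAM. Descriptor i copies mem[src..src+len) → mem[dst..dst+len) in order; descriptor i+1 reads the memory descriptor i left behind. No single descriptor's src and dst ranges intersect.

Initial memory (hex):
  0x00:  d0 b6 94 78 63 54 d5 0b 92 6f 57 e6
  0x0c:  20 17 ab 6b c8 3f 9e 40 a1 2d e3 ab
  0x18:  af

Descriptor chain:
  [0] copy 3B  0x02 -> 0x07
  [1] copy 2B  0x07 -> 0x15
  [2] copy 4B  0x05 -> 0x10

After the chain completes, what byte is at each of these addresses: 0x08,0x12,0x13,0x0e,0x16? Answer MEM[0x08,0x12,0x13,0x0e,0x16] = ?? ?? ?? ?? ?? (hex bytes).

MEM[0x08,0x12,0x13,0x0e,0x16] = 78 94 78 ab 78

#0 dst[0x07+3] := {0x94,0x78,0x63}
#1 dst[0x15+2] := {0x94,0x78}
#2 dst[0x10+4] := {0x54,0xd5,0x94,0x78}
query mem[0x08]=0x78, mem[0x12]=0x94, mem[0x13]=0x78, mem[0x0e]=0xab, mem[0x16]=0x78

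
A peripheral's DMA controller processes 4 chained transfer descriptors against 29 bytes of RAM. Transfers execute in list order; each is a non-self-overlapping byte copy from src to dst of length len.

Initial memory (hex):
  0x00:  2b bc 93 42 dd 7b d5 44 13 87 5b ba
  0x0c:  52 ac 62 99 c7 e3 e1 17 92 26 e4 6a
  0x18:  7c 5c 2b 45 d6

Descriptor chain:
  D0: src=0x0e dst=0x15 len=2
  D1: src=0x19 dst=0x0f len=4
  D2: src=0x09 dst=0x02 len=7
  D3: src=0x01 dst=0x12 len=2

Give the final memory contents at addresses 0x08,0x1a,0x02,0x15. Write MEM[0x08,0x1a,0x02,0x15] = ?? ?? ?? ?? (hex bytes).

D0: mem[0x15..0x16] <- [62 99]
D1: mem[0x0f..0x12] <- [5c 2b 45 d6]
D2: mem[0x02..0x08] <- [87 5b ba 52 ac 62 5c]
D3: mem[0x12..0x13] <- [bc 87]
query mem[0x08]=0x5c, mem[0x1a]=0x2b, mem[0x02]=0x87, mem[0x15]=0x62

MEM[0x08,0x1a,0x02,0x15] = 5c 2b 87 62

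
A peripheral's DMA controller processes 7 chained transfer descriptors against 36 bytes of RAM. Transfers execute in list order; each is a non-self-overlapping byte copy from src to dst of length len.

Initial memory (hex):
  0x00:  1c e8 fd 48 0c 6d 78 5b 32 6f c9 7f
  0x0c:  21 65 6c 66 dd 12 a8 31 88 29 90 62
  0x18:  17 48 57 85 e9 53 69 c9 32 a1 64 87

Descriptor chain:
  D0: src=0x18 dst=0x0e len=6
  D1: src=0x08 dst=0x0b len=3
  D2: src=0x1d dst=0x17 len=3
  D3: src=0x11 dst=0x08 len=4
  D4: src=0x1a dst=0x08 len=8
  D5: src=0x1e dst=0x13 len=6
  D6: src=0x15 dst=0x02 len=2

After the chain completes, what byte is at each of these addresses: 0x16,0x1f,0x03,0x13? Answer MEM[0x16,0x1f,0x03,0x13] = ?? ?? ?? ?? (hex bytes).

[0] 0x18->0x0e len=6 : 17 48 57 85 e9 53
[1] 0x08->0x0b len=3 : 32 6f c9
[2] 0x1d->0x17 len=3 : 53 69 c9
[3] 0x11->0x08 len=4 : 85 e9 53 88
[4] 0x1a->0x08 len=8 : 57 85 e9 53 69 c9 32 a1
[5] 0x1e->0x13 len=6 : 69 c9 32 a1 64 87
[6] 0x15->0x02 len=2 : 32 a1
query mem[0x16]=0xa1, mem[0x1f]=0xc9, mem[0x03]=0xa1, mem[0x13]=0x69

MEM[0x16,0x1f,0x03,0x13] = a1 c9 a1 69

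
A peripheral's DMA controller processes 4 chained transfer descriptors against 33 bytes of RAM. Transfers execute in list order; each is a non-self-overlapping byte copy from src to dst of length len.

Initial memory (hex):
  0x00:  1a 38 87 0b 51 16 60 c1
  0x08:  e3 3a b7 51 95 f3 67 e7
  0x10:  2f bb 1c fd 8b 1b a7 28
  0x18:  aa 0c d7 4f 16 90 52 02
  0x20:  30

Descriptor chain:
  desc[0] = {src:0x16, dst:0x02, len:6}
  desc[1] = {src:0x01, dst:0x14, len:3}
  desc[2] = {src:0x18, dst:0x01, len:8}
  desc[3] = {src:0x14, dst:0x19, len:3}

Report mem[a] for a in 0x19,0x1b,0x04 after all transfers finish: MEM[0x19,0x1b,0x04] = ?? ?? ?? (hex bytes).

MEM[0x19,0x1b,0x04] = 38 28 4f

#0 dst[0x02+6] := {0xa7,0x28,0xaa,0x0c,0xd7,0x4f}
#1 dst[0x14+3] := {0x38,0xa7,0x28}
#2 dst[0x01+8] := {0xaa,0x0c,0xd7,0x4f,0x16,0x90,0x52,0x02}
#3 dst[0x19+3] := {0x38,0xa7,0x28}
query mem[0x19]=0x38, mem[0x1b]=0x28, mem[0x04]=0x4f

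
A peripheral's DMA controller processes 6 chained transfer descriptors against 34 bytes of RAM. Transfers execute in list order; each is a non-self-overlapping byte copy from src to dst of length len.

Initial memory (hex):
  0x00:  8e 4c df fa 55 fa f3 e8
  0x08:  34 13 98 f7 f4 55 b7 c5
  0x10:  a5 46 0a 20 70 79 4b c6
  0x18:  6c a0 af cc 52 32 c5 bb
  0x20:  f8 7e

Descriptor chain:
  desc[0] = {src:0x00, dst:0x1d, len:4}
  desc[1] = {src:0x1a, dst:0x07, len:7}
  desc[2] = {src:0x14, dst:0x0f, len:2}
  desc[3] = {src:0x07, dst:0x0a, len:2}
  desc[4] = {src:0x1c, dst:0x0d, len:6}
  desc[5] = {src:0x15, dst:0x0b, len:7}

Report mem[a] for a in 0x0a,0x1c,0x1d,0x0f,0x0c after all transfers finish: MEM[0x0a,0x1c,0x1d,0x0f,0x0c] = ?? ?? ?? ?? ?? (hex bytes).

  after D0: wrote 4B at 0x1d = 8e4cdffa
  after D1: wrote 7B at 0x07 = afcc528e4cdffa
  after D2: wrote 2B at 0x0f = 7079
  after D3: wrote 2B at 0x0a = afcc
  after D4: wrote 6B at 0x0d = 528e4cdffa7e
  after D5: wrote 7B at 0x0b = 794bc66ca0afcc
query mem[0x0a]=0xaf, mem[0x1c]=0x52, mem[0x1d]=0x8e, mem[0x0f]=0xa0, mem[0x0c]=0x4b

MEM[0x0a,0x1c,0x1d,0x0f,0x0c] = af 52 8e a0 4b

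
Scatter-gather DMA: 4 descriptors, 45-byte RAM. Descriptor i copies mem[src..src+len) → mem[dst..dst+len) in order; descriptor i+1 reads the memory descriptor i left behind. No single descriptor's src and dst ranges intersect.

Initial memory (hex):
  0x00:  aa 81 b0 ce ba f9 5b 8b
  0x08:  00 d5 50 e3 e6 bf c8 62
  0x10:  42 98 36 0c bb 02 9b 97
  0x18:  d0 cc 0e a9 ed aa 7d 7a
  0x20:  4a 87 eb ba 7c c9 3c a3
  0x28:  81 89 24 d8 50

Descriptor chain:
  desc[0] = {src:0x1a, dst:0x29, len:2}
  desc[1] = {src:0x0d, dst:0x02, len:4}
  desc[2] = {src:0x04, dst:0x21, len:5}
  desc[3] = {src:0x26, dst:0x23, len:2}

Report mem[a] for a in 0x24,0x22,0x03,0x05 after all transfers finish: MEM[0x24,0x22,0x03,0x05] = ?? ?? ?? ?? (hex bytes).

D0: mem[0x29..0x2a] <- [0e a9]
D1: mem[0x02..0x05] <- [bf c8 62 42]
D2: mem[0x21..0x25] <- [62 42 5b 8b 00]
D3: mem[0x23..0x24] <- [3c a3]
query mem[0x24]=0xa3, mem[0x22]=0x42, mem[0x03]=0xc8, mem[0x05]=0x42

MEM[0x24,0x22,0x03,0x05] = a3 42 c8 42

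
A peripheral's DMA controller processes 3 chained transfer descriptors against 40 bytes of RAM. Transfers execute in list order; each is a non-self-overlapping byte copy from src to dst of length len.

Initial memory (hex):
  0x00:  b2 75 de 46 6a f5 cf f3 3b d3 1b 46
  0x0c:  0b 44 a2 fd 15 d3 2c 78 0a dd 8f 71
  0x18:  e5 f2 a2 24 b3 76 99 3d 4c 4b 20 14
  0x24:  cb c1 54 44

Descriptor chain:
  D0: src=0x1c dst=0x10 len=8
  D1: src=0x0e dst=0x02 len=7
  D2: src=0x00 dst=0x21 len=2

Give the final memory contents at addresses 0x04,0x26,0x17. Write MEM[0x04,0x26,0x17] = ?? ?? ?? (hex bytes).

MEM[0x04,0x26,0x17] = b3 54 14

D0: mem[0x10..0x17] <- [b3 76 99 3d 4c 4b 20 14]
D1: mem[0x02..0x08] <- [a2 fd b3 76 99 3d 4c]
D2: mem[0x21..0x22] <- [b2 75]
query mem[0x04]=0xb3, mem[0x26]=0x54, mem[0x17]=0x14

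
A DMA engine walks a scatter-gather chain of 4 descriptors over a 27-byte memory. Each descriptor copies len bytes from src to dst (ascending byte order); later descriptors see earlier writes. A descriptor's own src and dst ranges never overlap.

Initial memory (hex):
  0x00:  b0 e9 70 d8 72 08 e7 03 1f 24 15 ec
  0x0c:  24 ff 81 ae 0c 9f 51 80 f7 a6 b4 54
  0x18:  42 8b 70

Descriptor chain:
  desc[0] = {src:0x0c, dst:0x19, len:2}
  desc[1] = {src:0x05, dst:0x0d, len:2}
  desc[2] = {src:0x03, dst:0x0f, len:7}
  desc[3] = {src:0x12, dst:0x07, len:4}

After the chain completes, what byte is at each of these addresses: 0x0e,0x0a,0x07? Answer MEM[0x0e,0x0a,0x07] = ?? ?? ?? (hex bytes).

MEM[0x0e,0x0a,0x07] = e7 24 e7

[0] 0x0c->0x19 len=2 : 24 ff
[1] 0x05->0x0d len=2 : 08 e7
[2] 0x03->0x0f len=7 : d8 72 08 e7 03 1f 24
[3] 0x12->0x07 len=4 : e7 03 1f 24
query mem[0x0e]=0xe7, mem[0x0a]=0x24, mem[0x07]=0xe7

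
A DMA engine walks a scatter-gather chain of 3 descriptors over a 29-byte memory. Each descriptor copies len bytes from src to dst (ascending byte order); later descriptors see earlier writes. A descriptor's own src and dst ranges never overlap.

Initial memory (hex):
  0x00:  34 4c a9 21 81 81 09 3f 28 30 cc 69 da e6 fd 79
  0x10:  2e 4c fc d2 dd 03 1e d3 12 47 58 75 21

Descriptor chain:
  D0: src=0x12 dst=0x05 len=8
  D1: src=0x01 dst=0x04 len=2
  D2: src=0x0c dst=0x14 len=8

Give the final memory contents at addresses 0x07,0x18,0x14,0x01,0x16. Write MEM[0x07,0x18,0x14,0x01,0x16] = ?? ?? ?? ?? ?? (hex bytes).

MEM[0x07,0x18,0x14,0x01,0x16] = dd 2e 47 4c fd

[0] 0x12->0x05 len=8 : fc d2 dd 03 1e d3 12 47
[1] 0x01->0x04 len=2 : 4c a9
[2] 0x0c->0x14 len=8 : 47 e6 fd 79 2e 4c fc d2
query mem[0x07]=0xdd, mem[0x18]=0x2e, mem[0x14]=0x47, mem[0x01]=0x4c, mem[0x16]=0xfd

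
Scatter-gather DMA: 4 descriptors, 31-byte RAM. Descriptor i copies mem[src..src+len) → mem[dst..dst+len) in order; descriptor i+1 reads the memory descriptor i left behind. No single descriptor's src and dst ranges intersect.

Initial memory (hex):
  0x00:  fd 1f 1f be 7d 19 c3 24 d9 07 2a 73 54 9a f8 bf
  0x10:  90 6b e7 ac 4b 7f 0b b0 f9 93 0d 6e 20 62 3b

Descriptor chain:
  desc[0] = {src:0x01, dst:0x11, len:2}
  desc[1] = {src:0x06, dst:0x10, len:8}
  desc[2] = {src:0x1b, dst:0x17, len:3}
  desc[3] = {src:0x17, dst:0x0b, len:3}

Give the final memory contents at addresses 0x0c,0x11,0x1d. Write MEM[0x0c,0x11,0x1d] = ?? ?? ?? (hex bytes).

[0] 0x01->0x11 len=2 : 1f 1f
[1] 0x06->0x10 len=8 : c3 24 d9 07 2a 73 54 9a
[2] 0x1b->0x17 len=3 : 6e 20 62
[3] 0x17->0x0b len=3 : 6e 20 62
query mem[0x0c]=0x20, mem[0x11]=0x24, mem[0x1d]=0x62

MEM[0x0c,0x11,0x1d] = 20 24 62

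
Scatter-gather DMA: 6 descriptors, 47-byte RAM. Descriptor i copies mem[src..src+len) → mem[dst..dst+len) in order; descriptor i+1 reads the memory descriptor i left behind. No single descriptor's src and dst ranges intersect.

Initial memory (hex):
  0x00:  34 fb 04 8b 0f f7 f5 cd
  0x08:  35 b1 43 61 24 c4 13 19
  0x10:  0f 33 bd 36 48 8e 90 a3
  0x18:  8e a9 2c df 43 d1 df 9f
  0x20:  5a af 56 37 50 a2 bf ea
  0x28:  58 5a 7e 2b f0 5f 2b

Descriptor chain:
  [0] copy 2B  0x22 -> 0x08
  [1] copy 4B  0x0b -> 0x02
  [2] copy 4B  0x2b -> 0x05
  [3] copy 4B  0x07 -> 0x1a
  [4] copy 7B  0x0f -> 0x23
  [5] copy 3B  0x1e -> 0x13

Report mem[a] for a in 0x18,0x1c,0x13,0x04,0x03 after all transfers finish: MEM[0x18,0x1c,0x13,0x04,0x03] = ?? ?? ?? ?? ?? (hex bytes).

#0 dst[0x08+2] := {0x56,0x37}
#1 dst[0x02+4] := {0x61,0x24,0xc4,0x13}
#2 dst[0x05+4] := {0x2b,0xf0,0x5f,0x2b}
#3 dst[0x1a+4] := {0x5f,0x2b,0x37,0x43}
#4 dst[0x23+7] := {0x19,0x0f,0x33,0xbd,0x36,0x48,0x8e}
#5 dst[0x13+3] := {0xdf,0x9f,0x5a}
query mem[0x18]=0x8e, mem[0x1c]=0x37, mem[0x13]=0xdf, mem[0x04]=0xc4, mem[0x03]=0x24

MEM[0x18,0x1c,0x13,0x04,0x03] = 8e 37 df c4 24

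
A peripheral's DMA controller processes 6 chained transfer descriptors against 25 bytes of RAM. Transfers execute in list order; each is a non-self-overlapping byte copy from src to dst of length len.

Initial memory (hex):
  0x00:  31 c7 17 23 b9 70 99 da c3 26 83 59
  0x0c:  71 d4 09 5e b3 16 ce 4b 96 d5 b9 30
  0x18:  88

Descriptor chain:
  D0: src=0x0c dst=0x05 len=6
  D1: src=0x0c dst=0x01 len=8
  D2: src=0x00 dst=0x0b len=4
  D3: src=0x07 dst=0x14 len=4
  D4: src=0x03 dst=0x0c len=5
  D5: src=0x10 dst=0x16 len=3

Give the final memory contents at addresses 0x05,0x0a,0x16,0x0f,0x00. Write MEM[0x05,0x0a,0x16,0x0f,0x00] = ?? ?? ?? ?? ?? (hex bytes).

D0: mem[0x05..0x0a] <- [71 d4 09 5e b3 16]
D1: mem[0x01..0x08] <- [71 d4 09 5e b3 16 ce 4b]
D2: mem[0x0b..0x0e] <- [31 71 d4 09]
D3: mem[0x14..0x17] <- [ce 4b b3 16]
D4: mem[0x0c..0x10] <- [09 5e b3 16 ce]
D5: mem[0x16..0x18] <- [ce 16 ce]
query mem[0x05]=0xb3, mem[0x0a]=0x16, mem[0x16]=0xce, mem[0x0f]=0x16, mem[0x00]=0x31

MEM[0x05,0x0a,0x16,0x0f,0x00] = b3 16 ce 16 31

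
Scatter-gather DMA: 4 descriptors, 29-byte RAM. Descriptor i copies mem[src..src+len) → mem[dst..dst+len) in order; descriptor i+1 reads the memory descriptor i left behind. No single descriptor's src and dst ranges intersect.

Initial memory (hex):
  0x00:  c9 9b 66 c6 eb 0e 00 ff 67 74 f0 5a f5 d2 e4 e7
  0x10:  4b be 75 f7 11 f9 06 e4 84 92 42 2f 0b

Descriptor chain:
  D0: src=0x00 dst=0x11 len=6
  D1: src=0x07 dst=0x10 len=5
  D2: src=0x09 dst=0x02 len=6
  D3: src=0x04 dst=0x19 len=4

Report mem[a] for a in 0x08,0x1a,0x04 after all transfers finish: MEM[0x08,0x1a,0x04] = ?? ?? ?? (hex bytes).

  after D0: wrote 6B at 0x11 = c99b66c6eb0e
  after D1: wrote 5B at 0x10 = ff6774f05a
  after D2: wrote 6B at 0x02 = 74f05af5d2e4
  after D3: wrote 4B at 0x19 = 5af5d2e4
query mem[0x08]=0x67, mem[0x1a]=0xf5, mem[0x04]=0x5a

MEM[0x08,0x1a,0x04] = 67 f5 5a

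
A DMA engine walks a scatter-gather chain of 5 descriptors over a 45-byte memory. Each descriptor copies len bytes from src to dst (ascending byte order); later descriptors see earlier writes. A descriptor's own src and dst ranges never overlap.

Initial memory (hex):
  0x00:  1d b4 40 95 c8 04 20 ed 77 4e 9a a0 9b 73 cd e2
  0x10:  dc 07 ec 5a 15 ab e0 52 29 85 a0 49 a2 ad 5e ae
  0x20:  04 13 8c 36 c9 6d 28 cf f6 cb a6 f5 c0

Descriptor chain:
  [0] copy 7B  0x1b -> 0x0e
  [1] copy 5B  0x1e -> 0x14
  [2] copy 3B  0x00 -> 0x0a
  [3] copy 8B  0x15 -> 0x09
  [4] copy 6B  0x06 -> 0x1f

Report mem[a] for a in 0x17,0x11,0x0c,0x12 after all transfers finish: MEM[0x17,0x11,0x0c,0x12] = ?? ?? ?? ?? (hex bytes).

D0: mem[0x0e..0x14] <- [49 a2 ad 5e ae 04 13]
D1: mem[0x14..0x18] <- [5e ae 04 13 8c]
D2: mem[0x0a..0x0c] <- [1d b4 40]
D3: mem[0x09..0x10] <- [ae 04 13 8c 85 a0 49 a2]
D4: mem[0x1f..0x24] <- [20 ed 77 ae 04 13]
query mem[0x17]=0x13, mem[0x11]=0x5e, mem[0x0c]=0x8c, mem[0x12]=0xae

MEM[0x17,0x11,0x0c,0x12] = 13 5e 8c ae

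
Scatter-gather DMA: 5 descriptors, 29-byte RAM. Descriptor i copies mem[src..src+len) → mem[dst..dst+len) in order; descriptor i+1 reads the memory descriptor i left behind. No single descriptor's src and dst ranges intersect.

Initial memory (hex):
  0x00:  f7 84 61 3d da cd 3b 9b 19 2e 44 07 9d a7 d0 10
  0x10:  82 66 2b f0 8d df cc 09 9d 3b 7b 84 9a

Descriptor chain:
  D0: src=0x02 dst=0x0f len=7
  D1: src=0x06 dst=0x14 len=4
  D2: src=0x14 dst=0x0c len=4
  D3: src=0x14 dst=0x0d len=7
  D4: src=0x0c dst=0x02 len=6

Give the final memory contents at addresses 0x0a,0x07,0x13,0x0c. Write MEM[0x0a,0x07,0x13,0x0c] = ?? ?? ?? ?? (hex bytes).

[0] 0x02->0x0f len=7 : 61 3d da cd 3b 9b 19
[1] 0x06->0x14 len=4 : 3b 9b 19 2e
[2] 0x14->0x0c len=4 : 3b 9b 19 2e
[3] 0x14->0x0d len=7 : 3b 9b 19 2e 9d 3b 7b
[4] 0x0c->0x02 len=6 : 3b 3b 9b 19 2e 9d
query mem[0x0a]=0x44, mem[0x07]=0x9d, mem[0x13]=0x7b, mem[0x0c]=0x3b

MEM[0x0a,0x07,0x13,0x0c] = 44 9d 7b 3b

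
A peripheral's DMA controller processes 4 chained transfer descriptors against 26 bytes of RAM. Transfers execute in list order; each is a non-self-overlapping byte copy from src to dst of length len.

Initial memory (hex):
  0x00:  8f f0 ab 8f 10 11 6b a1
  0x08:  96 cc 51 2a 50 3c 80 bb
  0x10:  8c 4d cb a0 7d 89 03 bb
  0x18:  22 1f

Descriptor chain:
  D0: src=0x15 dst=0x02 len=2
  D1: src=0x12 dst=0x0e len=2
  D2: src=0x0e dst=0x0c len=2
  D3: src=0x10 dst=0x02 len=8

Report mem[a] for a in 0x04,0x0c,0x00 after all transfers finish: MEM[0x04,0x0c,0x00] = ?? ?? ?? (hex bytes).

MEM[0x04,0x0c,0x00] = cb cb 8f

  after D0: wrote 2B at 0x02 = 8903
  after D1: wrote 2B at 0x0e = cba0
  after D2: wrote 2B at 0x0c = cba0
  after D3: wrote 8B at 0x02 = 8c4dcba07d8903bb
query mem[0x04]=0xcb, mem[0x0c]=0xcb, mem[0x00]=0x8f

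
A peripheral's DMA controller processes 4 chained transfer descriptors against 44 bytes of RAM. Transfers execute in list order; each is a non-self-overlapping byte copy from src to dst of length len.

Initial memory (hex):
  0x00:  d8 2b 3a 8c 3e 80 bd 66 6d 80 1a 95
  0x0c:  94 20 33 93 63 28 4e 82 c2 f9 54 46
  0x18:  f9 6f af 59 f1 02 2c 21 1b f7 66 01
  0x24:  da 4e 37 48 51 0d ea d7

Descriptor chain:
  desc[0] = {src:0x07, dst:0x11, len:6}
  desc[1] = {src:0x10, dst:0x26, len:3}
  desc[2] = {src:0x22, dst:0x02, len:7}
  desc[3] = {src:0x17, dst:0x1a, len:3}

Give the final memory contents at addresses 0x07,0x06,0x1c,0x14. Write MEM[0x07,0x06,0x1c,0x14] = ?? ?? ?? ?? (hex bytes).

[0] 0x07->0x11 len=6 : 66 6d 80 1a 95 94
[1] 0x10->0x26 len=3 : 63 66 6d
[2] 0x22->0x02 len=7 : 66 01 da 4e 63 66 6d
[3] 0x17->0x1a len=3 : 46 f9 6f
query mem[0x07]=0x66, mem[0x06]=0x63, mem[0x1c]=0x6f, mem[0x14]=0x1a

MEM[0x07,0x06,0x1c,0x14] = 66 63 6f 1a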